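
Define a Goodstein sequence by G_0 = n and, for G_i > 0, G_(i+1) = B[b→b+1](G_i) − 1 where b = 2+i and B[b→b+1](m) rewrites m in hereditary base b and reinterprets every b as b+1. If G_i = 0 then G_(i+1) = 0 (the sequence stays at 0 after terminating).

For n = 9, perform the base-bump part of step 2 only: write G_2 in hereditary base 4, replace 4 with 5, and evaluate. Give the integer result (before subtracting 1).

9843

step 0: 9 = 2^(2 + 1) + 1; sub 3 for 2: 3^(3 + 1) + 1; = 82; G_1 = 82−1 = 81
step 1: 81 = 3^(3 + 1); sub 4 for 3: 4^(4 + 1); = 1024; G_2 = 1024−1 = 1023
step 2: 1023 = 3·4^4 + 3·4^3 + 3·4^2 + 3·4 + 3; sub 5 for 4: 3·5^5 + 3·5^3 + 3·5^2 + 3·5 + 3; = 9843; G_3 = 9843−1 = 9842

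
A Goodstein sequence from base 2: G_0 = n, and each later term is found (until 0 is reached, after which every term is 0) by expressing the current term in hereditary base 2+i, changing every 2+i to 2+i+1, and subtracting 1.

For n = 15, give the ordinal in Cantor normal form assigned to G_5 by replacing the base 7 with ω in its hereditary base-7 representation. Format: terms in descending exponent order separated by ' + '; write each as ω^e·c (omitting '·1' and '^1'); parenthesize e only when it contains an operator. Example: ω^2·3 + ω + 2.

(0) 15|_2 = 2^(2 + 1) + 2^2 + 2 + 1 ↦ 3^(3 + 1) + 3^3 + 3 + 1|_3 = 112 ⇒ 111
(1) 111|_3 = 3^(3 + 1) + 3^3 + 3 ↦ 4^(4 + 1) + 4^4 + 4|_4 = 1284 ⇒ 1283
(2) 1283|_4 = 4^(4 + 1) + 4^4 + 3 ↦ 5^(5 + 1) + 5^5 + 3|_5 = 18753 ⇒ 18752
(3) 18752|_5 = 5^(5 + 1) + 5^5 + 2 ↦ 6^(6 + 1) + 6^6 + 2|_6 = 326594 ⇒ 326593
(4) 326593|_6 = 6^(6 + 1) + 6^6 + 1 ↦ 7^(7 + 1) + 7^7 + 1|_7 = 6588345 ⇒ 6588344
(5) 6588344|_7 = 7^(7 + 1) + 7^7 ↦ 8^(8 + 1) + 8^8|_8 = 150994944 ⇒ 150994943

ω^(ω + 1) + ω^ω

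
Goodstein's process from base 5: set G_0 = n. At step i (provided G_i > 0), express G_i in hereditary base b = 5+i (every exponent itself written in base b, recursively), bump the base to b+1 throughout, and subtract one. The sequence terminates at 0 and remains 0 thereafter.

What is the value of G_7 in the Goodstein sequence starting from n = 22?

base 5: 22 = 4·5 + 2; at 6: 4·6 + 2 = 26; next = 25
base 6: 25 = 4·6 + 1; at 7: 4·7 + 1 = 29; next = 28
base 7: 28 = 4·7; at 8: 4·8 = 32; next = 31
base 8: 31 = 3·8 + 7; at 9: 3·9 + 7 = 34; next = 33
base 9: 33 = 3·9 + 6; at 10: 3·10 + 6 = 36; next = 35
base 10: 35 = 3·10 + 5; at 11: 3·11 + 5 = 38; next = 37
base 11: 37 = 3·11 + 4; at 12: 3·12 + 4 = 40; next = 39

39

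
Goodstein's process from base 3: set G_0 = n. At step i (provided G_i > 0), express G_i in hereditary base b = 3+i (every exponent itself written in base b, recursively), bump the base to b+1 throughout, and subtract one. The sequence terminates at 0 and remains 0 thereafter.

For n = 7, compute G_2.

9

base 3: 7 = 2·3 + 1; at 4: 2·4 + 1 = 9; next = 8
base 4: 8 = 2·4; at 5: 2·5 = 10; next = 9
base 5: 9 = 5 + 4; at 6: 6 + 4 = 10; next = 9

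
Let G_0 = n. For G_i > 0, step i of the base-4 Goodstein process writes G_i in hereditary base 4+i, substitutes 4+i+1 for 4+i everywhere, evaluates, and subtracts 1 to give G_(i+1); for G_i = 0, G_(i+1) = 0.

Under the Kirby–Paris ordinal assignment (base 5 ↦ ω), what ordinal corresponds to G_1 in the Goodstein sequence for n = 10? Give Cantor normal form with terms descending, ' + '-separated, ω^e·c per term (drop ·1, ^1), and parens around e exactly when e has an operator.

(0) 10|_4 = 2·4 + 2 ↦ 2·5 + 2|_5 = 12 ⇒ 11
(1) 11|_5 = 2·5 + 1 ↦ 2·6 + 1|_6 = 13 ⇒ 12

ω·2 + 1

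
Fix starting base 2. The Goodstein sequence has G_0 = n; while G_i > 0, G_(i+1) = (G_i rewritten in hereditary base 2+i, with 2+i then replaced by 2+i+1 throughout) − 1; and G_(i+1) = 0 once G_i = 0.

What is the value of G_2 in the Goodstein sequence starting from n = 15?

1283

step 0: 15 = 2^(2 + 1) + 2^2 + 2 + 1; sub 3 for 2: 3^(3 + 1) + 3^3 + 3 + 1; = 112; G_1 = 112−1 = 111
step 1: 111 = 3^(3 + 1) + 3^3 + 3; sub 4 for 3: 4^(4 + 1) + 4^4 + 4; = 1284; G_2 = 1284−1 = 1283
step 2: 1283 = 4^(4 + 1) + 4^4 + 3; sub 5 for 4: 5^(5 + 1) + 5^5 + 3; = 18753; G_3 = 18753−1 = 18752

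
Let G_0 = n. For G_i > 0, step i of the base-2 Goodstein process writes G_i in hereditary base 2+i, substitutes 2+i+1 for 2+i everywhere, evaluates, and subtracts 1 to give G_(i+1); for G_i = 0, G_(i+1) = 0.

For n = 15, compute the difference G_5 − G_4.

6261751

base 2: 15 = 2^(2 + 1) + 2^2 + 2 + 1; at 3: 3^(3 + 1) + 3^3 + 3 + 1 = 112; next = 111
base 3: 111 = 3^(3 + 1) + 3^3 + 3; at 4: 4^(4 + 1) + 4^4 + 4 = 1284; next = 1283
base 4: 1283 = 4^(4 + 1) + 4^4 + 3; at 5: 5^(5 + 1) + 5^5 + 3 = 18753; next = 18752
base 5: 18752 = 5^(5 + 1) + 5^5 + 2; at 6: 6^(6 + 1) + 6^6 + 2 = 326594; next = 326593
base 6: 326593 = 6^(6 + 1) + 6^6 + 1; at 7: 7^(7 + 1) + 7^7 + 1 = 6588345; next = 6588344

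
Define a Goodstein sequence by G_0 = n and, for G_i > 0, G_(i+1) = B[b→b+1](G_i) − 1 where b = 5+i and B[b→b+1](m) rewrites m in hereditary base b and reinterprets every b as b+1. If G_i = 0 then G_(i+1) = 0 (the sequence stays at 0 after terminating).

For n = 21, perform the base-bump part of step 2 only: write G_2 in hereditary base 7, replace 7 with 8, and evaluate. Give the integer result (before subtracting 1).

i=0: 21 = 4·5 + 1 (b=5); 5→6: 4·6 + 1 = 25; 25−1 = 24
i=1: 24 = 4·6 (b=6); 6→7: 4·7 = 28; 28−1 = 27
i=2: 27 = 3·7 + 6 (b=7); 7→8: 3·8 + 6 = 30; 30−1 = 29

30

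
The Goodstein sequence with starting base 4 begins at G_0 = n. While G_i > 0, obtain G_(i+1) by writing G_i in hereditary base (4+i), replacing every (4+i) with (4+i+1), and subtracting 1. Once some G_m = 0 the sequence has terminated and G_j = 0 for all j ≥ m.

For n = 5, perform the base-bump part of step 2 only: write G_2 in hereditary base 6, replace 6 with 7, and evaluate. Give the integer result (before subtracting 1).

(0) 5|_4 = 4 + 1 ↦ 5 + 1|_5 = 6 ⇒ 5
(1) 5|_5 = 5 ↦ 6|_6 = 6 ⇒ 5
(2) 5|_6 = 5 ↦ 5|_7 = 5 ⇒ 4

5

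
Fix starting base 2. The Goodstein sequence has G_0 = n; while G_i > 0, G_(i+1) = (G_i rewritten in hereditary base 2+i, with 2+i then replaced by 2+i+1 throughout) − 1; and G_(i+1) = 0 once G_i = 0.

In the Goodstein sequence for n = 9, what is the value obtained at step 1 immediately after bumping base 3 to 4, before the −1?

i=0: 9 = 2^(2 + 1) + 1 (b=2); 2→3: 3^(3 + 1) + 1 = 82; 82−1 = 81
i=1: 81 = 3^(3 + 1) (b=3); 3→4: 4^(4 + 1) = 1024; 1024−1 = 1023

1024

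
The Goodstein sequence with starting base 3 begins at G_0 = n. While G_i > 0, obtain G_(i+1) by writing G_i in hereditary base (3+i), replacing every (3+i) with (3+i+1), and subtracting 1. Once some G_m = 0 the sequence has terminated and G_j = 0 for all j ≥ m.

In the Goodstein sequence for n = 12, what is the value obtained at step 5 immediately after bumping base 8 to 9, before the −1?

70

12 —HB3→ 3^2 + 3 —bump→ 4^2 + 4 = 20 —(−1)→ 19
19 —HB4→ 4^2 + 3 —bump→ 5^2 + 3 = 28 —(−1)→ 27
27 —HB5→ 5^2 + 2 —bump→ 6^2 + 2 = 38 —(−1)→ 37
37 —HB6→ 6^2 + 1 —bump→ 7^2 + 1 = 50 —(−1)→ 49
49 —HB7→ 7^2 —bump→ 8^2 = 64 —(−1)→ 63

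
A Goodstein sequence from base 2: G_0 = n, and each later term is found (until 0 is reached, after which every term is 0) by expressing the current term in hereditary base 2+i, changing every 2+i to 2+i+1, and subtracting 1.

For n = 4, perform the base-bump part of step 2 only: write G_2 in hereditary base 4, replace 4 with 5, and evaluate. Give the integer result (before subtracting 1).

61

[0] 4 ≡ 2^2 (base 2). Lift 3: 27. −1: 26.
[1] 26 ≡ 2·3^2 + 2·3 + 2 (base 3). Lift 4: 42. −1: 41.
[2] 41 ≡ 2·4^2 + 2·4 + 1 (base 4). Lift 5: 61. −1: 60.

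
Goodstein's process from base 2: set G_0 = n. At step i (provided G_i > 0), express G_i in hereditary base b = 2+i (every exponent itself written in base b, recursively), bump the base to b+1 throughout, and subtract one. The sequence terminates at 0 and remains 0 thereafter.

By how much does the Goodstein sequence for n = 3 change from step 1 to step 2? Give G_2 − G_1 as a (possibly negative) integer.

0

G_0 = 3. HB_2(3) = 2 + 1. Bump = 4. G_1 = 3.
G_1 = 3. HB_3(3) = 3. Bump = 4. G_2 = 3.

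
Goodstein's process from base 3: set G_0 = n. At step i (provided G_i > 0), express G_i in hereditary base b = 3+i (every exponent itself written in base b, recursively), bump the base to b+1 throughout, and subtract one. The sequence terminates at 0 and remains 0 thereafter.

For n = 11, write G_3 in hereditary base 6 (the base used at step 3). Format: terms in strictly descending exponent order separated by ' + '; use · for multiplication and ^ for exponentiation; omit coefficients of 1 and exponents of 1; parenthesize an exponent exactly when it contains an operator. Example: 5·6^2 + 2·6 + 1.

5·6 + 5

step 0: 11 = 3^2 + 2; sub 4 for 3: 4^2 + 2; = 18; G_1 = 18−1 = 17
step 1: 17 = 4^2 + 1; sub 5 for 4: 5^2 + 1; = 26; G_2 = 26−1 = 25
step 2: 25 = 5^2; sub 6 for 5: 6^2; = 36; G_3 = 36−1 = 35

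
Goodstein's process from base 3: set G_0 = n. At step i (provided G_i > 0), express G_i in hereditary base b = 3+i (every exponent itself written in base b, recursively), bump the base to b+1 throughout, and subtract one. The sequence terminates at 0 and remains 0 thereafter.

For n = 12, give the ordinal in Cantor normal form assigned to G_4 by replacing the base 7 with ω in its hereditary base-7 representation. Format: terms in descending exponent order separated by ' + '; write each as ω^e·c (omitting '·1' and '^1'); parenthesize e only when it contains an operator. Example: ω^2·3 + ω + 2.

(0) 12|_3 = 3^2 + 3 ↦ 4^2 + 4|_4 = 20 ⇒ 19
(1) 19|_4 = 4^2 + 3 ↦ 5^2 + 3|_5 = 28 ⇒ 27
(2) 27|_5 = 5^2 + 2 ↦ 6^2 + 2|_6 = 38 ⇒ 37
(3) 37|_6 = 6^2 + 1 ↦ 7^2 + 1|_7 = 50 ⇒ 49
(4) 49|_7 = 7^2 ↦ 8^2|_8 = 64 ⇒ 63

ω^2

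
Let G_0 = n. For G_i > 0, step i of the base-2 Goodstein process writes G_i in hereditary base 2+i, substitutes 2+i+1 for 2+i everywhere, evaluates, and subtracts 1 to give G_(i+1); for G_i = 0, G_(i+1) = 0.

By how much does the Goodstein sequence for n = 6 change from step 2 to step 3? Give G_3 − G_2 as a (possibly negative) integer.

6 —HB2→ 2^2 + 2 —bump→ 3^3 + 3 = 30 —(−1)→ 29
29 —HB3→ 3^3 + 2 —bump→ 4^4 + 2 = 258 —(−1)→ 257
257 —HB4→ 4^4 + 1 —bump→ 5^5 + 1 = 3126 —(−1)→ 3125

2868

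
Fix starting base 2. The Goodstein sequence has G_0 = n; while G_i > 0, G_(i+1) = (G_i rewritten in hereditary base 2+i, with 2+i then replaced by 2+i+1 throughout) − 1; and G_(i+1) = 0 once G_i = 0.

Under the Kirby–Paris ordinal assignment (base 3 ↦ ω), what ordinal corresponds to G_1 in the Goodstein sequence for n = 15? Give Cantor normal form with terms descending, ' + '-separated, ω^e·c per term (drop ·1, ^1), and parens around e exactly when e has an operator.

15 —HB2→ 2^(2 + 1) + 2^2 + 2 + 1 —bump→ 3^(3 + 1) + 3^3 + 3 + 1 = 112 —(−1)→ 111
111 —HB3→ 3^(3 + 1) + 3^3 + 3 —bump→ 4^(4 + 1) + 4^4 + 4 = 1284 —(−1)→ 1283

ω^(ω + 1) + ω^ω + ω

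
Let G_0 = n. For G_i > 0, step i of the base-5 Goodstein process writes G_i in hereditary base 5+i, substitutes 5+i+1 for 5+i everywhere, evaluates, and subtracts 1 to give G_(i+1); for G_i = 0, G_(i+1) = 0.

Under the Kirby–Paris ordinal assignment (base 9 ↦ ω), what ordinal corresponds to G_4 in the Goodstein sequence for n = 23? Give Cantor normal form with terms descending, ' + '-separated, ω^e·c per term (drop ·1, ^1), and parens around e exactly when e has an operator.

ω·3 + 8

G_0=23  [base 5] 4·5 + 3  →[5↦6]→  4·6 + 3 = 27  −1 ⇒ G_1=26
G_1=26  [base 6] 4·6 + 2  →[6↦7]→  4·7 + 2 = 30  −1 ⇒ G_2=29
G_2=29  [base 7] 4·7 + 1  →[7↦8]→  4·8 + 1 = 33  −1 ⇒ G_3=32
G_3=32  [base 8] 4·8  →[8↦9]→  4·9 = 36  −1 ⇒ G_4=35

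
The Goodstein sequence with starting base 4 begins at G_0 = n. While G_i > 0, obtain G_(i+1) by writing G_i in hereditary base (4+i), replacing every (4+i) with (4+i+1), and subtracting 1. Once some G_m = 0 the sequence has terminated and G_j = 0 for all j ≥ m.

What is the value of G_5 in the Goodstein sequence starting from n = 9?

i=0: 9 = 2·4 + 1 (b=4); 4→5: 2·5 + 1 = 11; 11−1 = 10
i=1: 10 = 2·5 (b=5); 5→6: 2·6 = 12; 12−1 = 11
i=2: 11 = 6 + 5 (b=6); 6→7: 7 + 5 = 12; 12−1 = 11
i=3: 11 = 7 + 4 (b=7); 7→8: 8 + 4 = 12; 12−1 = 11
i=4: 11 = 8 + 3 (b=8); 8→9: 9 + 3 = 12; 12−1 = 11
i=5: 11 = 9 + 2 (b=9); 9→10: 10 + 2 = 12; 12−1 = 11

11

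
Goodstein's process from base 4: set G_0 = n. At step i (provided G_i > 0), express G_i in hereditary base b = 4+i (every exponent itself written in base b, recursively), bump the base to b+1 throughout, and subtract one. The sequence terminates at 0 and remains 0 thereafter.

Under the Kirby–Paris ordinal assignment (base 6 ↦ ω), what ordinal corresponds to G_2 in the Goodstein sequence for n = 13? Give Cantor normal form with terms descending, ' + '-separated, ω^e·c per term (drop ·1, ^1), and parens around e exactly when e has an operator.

G_0 = 13. HB_4(13) = 3·4 + 1. Bump = 16. G_1 = 15.
G_1 = 15. HB_5(15) = 3·5. Bump = 18. G_2 = 17.

ω·2 + 5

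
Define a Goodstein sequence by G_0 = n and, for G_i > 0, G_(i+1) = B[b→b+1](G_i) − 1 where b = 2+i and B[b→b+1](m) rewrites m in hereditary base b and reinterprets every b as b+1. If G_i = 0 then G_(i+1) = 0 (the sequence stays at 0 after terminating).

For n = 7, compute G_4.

46657

i=0: 7 = 2^2 + 2 + 1 (b=2); 2→3: 3^3 + 3 + 1 = 31; 31−1 = 30
i=1: 30 = 3^3 + 3 (b=3); 3→4: 4^4 + 4 = 260; 260−1 = 259
i=2: 259 = 4^4 + 3 (b=4); 4→5: 5^5 + 3 = 3128; 3128−1 = 3127
i=3: 3127 = 5^5 + 2 (b=5); 5→6: 6^6 + 2 = 46658; 46658−1 = 46657
i=4: 46657 = 6^6 + 1 (b=6); 6→7: 7^7 + 1 = 823544; 823544−1 = 823543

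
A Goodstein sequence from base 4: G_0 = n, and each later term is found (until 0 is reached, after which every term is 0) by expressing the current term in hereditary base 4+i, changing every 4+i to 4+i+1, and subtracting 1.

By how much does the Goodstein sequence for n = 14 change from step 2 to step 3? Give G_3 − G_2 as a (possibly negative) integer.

2

(0) 14|_4 = 3·4 + 2 ↦ 3·5 + 2|_5 = 17 ⇒ 16
(1) 16|_5 = 3·5 + 1 ↦ 3·6 + 1|_6 = 19 ⇒ 18
(2) 18|_6 = 3·6 ↦ 3·7|_7 = 21 ⇒ 20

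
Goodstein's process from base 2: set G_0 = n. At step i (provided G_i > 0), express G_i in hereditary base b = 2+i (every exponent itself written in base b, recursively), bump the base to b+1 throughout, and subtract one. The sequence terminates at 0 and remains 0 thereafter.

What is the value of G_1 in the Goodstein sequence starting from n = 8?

step 0: 8 = 2^(2 + 1); sub 3 for 2: 3^(3 + 1); = 81; G_1 = 81−1 = 80
step 1: 80 = 2·3^3 + 2·3^2 + 2·3 + 2; sub 4 for 3: 2·4^4 + 2·4^2 + 2·4 + 2; = 554; G_2 = 554−1 = 553

80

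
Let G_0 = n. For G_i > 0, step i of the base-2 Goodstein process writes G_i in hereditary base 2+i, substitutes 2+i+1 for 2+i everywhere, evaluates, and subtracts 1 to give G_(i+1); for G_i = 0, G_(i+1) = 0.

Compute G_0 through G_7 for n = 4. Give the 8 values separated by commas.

[0] 4 ≡ 2^2 (base 2). Lift 3: 27. −1: 26.
[1] 26 ≡ 2·3^2 + 2·3 + 2 (base 3). Lift 4: 42. −1: 41.
[2] 41 ≡ 2·4^2 + 2·4 + 1 (base 4). Lift 5: 61. −1: 60.
[3] 60 ≡ 2·5^2 + 2·5 (base 5). Lift 6: 84. −1: 83.
[4] 83 ≡ 2·6^2 + 6 + 5 (base 6). Lift 7: 110. −1: 109.
[5] 109 ≡ 2·7^2 + 7 + 4 (base 7). Lift 8: 140. −1: 139.
[6] 139 ≡ 2·8^2 + 8 + 3 (base 8). Lift 9: 174. −1: 173.

4, 26, 41, 60, 83, 109, 139, 173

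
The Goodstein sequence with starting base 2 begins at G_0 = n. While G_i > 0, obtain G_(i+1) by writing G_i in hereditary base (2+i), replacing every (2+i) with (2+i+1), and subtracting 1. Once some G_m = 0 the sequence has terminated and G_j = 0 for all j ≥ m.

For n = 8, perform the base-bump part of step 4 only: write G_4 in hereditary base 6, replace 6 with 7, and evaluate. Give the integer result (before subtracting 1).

base 2: 8 = 2^(2 + 1); at 3: 3^(3 + 1) = 81; next = 80
base 3: 80 = 2·3^3 + 2·3^2 + 2·3 + 2; at 4: 2·4^4 + 2·4^2 + 2·4 + 2 = 554; next = 553
base 4: 553 = 2·4^4 + 2·4^2 + 2·4 + 1; at 5: 2·5^5 + 2·5^2 + 2·5 + 1 = 6311; next = 6310
base 5: 6310 = 2·5^5 + 2·5^2 + 2·5; at 6: 2·6^6 + 2·6^2 + 2·6 = 93396; next = 93395
base 6: 93395 = 2·6^6 + 2·6^2 + 6 + 5; at 7: 2·7^7 + 2·7^2 + 7 + 5 = 1647196; next = 1647195

1647196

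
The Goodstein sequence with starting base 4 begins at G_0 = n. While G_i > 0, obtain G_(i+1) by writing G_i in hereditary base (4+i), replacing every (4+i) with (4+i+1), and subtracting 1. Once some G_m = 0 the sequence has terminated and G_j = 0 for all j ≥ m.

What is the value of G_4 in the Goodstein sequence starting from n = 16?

(0) 16|_4 = 4^2 ↦ 5^2|_5 = 25 ⇒ 24
(1) 24|_5 = 4·5 + 4 ↦ 4·6 + 4|_6 = 28 ⇒ 27
(2) 27|_6 = 4·6 + 3 ↦ 4·7 + 3|_7 = 31 ⇒ 30
(3) 30|_7 = 4·7 + 2 ↦ 4·8 + 2|_8 = 34 ⇒ 33
(4) 33|_8 = 4·8 + 1 ↦ 4·9 + 1|_9 = 37 ⇒ 36

33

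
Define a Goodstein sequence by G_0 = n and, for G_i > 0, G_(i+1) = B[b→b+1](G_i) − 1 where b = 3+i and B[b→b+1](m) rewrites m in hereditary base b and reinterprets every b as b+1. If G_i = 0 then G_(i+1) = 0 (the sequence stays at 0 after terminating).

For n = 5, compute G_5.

3

G_0=5  [base 3] 3 + 2  →[3↦4]→  4 + 2 = 6  −1 ⇒ G_1=5
G_1=5  [base 4] 4 + 1  →[4↦5]→  5 + 1 = 6  −1 ⇒ G_2=5
G_2=5  [base 5] 5  →[5↦6]→  6 = 6  −1 ⇒ G_3=5
G_3=5  [base 6] 5  →[6↦7]→  5 = 5  −1 ⇒ G_4=4
G_4=4  [base 7] 4  →[7↦8]→  4 = 4  −1 ⇒ G_5=3
G_5=3  [base 8] 3  →[8↦9]→  3 = 3  −1 ⇒ G_6=2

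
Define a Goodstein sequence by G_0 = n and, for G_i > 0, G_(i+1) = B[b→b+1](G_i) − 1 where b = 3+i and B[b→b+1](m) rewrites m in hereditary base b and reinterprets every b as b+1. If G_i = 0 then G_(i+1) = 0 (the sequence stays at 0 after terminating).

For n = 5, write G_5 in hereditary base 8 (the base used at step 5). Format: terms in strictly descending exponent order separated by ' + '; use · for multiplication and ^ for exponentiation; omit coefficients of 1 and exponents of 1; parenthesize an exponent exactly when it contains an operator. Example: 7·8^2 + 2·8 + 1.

5 —HB3→ 3 + 2 —bump→ 4 + 2 = 6 —(−1)→ 5
5 —HB4→ 4 + 1 —bump→ 5 + 1 = 6 —(−1)→ 5
5 —HB5→ 5 —bump→ 6 = 6 —(−1)→ 5
5 —HB6→ 5 —bump→ 5 = 5 —(−1)→ 4
4 —HB7→ 4 —bump→ 4 = 4 —(−1)→ 3
3 —HB8→ 3 —bump→ 3 = 3 —(−1)→ 2

3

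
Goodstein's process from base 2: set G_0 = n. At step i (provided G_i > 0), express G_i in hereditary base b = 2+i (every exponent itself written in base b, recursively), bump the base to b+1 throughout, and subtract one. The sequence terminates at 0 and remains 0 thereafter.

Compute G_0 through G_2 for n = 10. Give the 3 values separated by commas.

base 2: 10 = 2^(2 + 1) + 2; at 3: 3^(3 + 1) + 3 = 84; next = 83
base 3: 83 = 3^(3 + 1) + 2; at 4: 4^(4 + 1) + 2 = 1026; next = 1025

10, 83, 1025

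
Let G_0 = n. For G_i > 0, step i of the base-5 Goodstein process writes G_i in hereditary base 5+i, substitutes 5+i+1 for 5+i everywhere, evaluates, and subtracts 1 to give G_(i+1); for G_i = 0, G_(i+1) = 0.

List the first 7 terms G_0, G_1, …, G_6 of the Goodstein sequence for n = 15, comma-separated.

15 —HB5→ 3·5 —bump→ 3·6 = 18 —(−1)→ 17
17 —HB6→ 2·6 + 5 —bump→ 2·7 + 5 = 19 —(−1)→ 18
18 —HB7→ 2·7 + 4 —bump→ 2·8 + 4 = 20 —(−1)→ 19
19 —HB8→ 2·8 + 3 —bump→ 2·9 + 3 = 21 —(−1)→ 20
20 —HB9→ 2·9 + 2 —bump→ 2·10 + 2 = 22 —(−1)→ 21
21 —HB10→ 2·10 + 1 —bump→ 2·11 + 1 = 23 —(−1)→ 22

15, 17, 18, 19, 20, 21, 22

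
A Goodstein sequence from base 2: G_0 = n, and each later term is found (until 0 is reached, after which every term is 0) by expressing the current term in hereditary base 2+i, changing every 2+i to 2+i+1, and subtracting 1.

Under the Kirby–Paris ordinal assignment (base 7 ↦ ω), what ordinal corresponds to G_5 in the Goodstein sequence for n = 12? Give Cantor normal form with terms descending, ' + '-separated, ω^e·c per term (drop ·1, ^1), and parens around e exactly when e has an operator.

G_0 = 12. HB_2(12) = 2^(2 + 1) + 2^2. Bump = 108. G_1 = 107.
G_1 = 107. HB_3(107) = 3^(3 + 1) + 2·3^2 + 2·3 + 2. Bump = 1066. G_2 = 1065.
G_2 = 1065. HB_4(1065) = 4^(4 + 1) + 2·4^2 + 2·4 + 1. Bump = 15686. G_3 = 15685.
G_3 = 15685. HB_5(15685) = 5^(5 + 1) + 2·5^2 + 2·5. Bump = 280020. G_4 = 280019.
G_4 = 280019. HB_6(280019) = 6^(6 + 1) + 2·6^2 + 6 + 5. Bump = 5764911. G_5 = 5764910.
G_5 = 5764910. HB_7(5764910) = 7^(7 + 1) + 2·7^2 + 7 + 4. Bump = 134217868. G_6 = 134217867.

ω^(ω + 1) + ω^2·2 + ω + 4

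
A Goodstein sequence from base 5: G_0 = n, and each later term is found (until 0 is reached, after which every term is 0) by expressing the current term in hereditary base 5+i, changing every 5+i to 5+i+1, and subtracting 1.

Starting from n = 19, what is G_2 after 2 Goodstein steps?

23

step 0: 19 = 3·5 + 4; sub 6 for 5: 3·6 + 4; = 22; G_1 = 22−1 = 21
step 1: 21 = 3·6 + 3; sub 7 for 6: 3·7 + 3; = 24; G_2 = 24−1 = 23
step 2: 23 = 3·7 + 2; sub 8 for 7: 3·8 + 2; = 26; G_3 = 26−1 = 25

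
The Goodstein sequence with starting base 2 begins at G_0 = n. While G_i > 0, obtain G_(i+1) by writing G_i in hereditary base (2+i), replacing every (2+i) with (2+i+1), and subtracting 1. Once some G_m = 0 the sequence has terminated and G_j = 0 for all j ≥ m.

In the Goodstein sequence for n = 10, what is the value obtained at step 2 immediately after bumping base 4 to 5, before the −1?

15626

10 —HB2→ 2^(2 + 1) + 2 —bump→ 3^(3 + 1) + 3 = 84 —(−1)→ 83
83 —HB3→ 3^(3 + 1) + 2 —bump→ 4^(4 + 1) + 2 = 1026 —(−1)→ 1025
1025 —HB4→ 4^(4 + 1) + 1 —bump→ 5^(5 + 1) + 1 = 15626 —(−1)→ 15625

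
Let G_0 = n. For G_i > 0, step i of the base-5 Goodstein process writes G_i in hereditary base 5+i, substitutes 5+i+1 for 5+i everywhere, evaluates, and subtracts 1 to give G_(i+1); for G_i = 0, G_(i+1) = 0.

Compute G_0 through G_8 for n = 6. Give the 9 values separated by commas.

6 —HB5→ 5 + 1 —bump→ 6 + 1 = 7 —(−1)→ 6
6 —HB6→ 6 —bump→ 7 = 7 —(−1)→ 6
6 —HB7→ 6 —bump→ 6 = 6 —(−1)→ 5
5 —HB8→ 5 —bump→ 5 = 5 —(−1)→ 4
4 —HB9→ 4 —bump→ 4 = 4 —(−1)→ 3
3 —HB10→ 3 —bump→ 3 = 3 —(−1)→ 2
2 —HB11→ 2 —bump→ 2 = 2 —(−1)→ 1
1 —HB12→ 1 —bump→ 1 = 1 —(−1)→ 0

6, 6, 6, 5, 4, 3, 2, 1, 0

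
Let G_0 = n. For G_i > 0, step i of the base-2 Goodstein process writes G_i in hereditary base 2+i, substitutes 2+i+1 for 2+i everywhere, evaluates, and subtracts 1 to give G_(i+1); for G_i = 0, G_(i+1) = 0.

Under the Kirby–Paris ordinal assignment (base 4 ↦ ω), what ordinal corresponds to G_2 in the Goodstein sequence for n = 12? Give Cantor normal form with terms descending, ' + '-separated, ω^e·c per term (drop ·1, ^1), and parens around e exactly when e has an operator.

ω^(ω + 1) + ω^2·2 + ω·2 + 1

12 —HB2→ 2^(2 + 1) + 2^2 —bump→ 3^(3 + 1) + 3^3 = 108 —(−1)→ 107
107 —HB3→ 3^(3 + 1) + 2·3^2 + 2·3 + 2 —bump→ 4^(4 + 1) + 2·4^2 + 2·4 + 2 = 1066 —(−1)→ 1065
1065 —HB4→ 4^(4 + 1) + 2·4^2 + 2·4 + 1 —bump→ 5^(5 + 1) + 2·5^2 + 2·5 + 1 = 15686 —(−1)→ 15685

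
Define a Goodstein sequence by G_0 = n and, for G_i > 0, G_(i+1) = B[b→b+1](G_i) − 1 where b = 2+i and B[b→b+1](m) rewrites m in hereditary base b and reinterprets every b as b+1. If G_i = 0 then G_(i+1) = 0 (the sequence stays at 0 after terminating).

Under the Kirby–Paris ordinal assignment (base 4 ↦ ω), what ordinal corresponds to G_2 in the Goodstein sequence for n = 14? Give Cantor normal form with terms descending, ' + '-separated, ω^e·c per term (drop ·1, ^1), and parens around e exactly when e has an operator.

ω^(ω + 1) + ω^ω + 1

G_0 = 14. HB_2(14) = 2^(2 + 1) + 2^2 + 2. Bump = 111. G_1 = 110.
G_1 = 110. HB_3(110) = 3^(3 + 1) + 3^3 + 2. Bump = 1282. G_2 = 1281.
G_2 = 1281. HB_4(1281) = 4^(4 + 1) + 4^4 + 1. Bump = 18751. G_3 = 18750.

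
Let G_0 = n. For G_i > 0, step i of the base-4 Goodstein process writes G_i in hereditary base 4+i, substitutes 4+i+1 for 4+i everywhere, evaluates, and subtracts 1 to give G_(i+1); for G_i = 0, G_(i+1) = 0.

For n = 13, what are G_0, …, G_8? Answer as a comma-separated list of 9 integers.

13, 15, 17, 18, 19, 20, 21, 22, 23

[0] 13 ≡ 3·4 + 1 (base 4). Lift 5: 16. −1: 15.
[1] 15 ≡ 3·5 (base 5). Lift 6: 18. −1: 17.
[2] 17 ≡ 2·6 + 5 (base 6). Lift 7: 19. −1: 18.
[3] 18 ≡ 2·7 + 4 (base 7). Lift 8: 20. −1: 19.
[4] 19 ≡ 2·8 + 3 (base 8). Lift 9: 21. −1: 20.
[5] 20 ≡ 2·9 + 2 (base 9). Lift 10: 22. −1: 21.
[6] 21 ≡ 2·10 + 1 (base 10). Lift 11: 23. −1: 22.
[7] 22 ≡ 2·11 (base 11). Lift 12: 24. −1: 23.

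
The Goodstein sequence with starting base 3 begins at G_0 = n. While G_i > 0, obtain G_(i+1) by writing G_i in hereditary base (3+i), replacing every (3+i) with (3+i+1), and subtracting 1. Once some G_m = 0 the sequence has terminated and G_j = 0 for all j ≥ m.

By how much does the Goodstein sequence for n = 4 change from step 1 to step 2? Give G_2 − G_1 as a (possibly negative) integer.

0

G_0 = 4. HB_3(4) = 3 + 1. Bump = 5. G_1 = 4.
G_1 = 4. HB_4(4) = 4. Bump = 5. G_2 = 4.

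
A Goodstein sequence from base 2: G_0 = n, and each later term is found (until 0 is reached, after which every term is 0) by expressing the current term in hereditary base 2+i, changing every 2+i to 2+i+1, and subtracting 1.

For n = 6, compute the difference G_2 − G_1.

228

G_0 = 6. HB_2(6) = 2^2 + 2. Bump = 30. G_1 = 29.
G_1 = 29. HB_3(29) = 3^3 + 2. Bump = 258. G_2 = 257.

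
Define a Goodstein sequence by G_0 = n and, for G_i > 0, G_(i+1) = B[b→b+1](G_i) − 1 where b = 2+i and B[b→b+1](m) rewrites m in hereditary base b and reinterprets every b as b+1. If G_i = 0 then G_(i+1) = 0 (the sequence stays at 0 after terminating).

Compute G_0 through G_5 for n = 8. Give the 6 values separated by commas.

(0) 8|_2 = 2^(2 + 1) ↦ 3^(3 + 1)|_3 = 81 ⇒ 80
(1) 80|_3 = 2·3^3 + 2·3^2 + 2·3 + 2 ↦ 2·4^4 + 2·4^2 + 2·4 + 2|_4 = 554 ⇒ 553
(2) 553|_4 = 2·4^4 + 2·4^2 + 2·4 + 1 ↦ 2·5^5 + 2·5^2 + 2·5 + 1|_5 = 6311 ⇒ 6310
(3) 6310|_5 = 2·5^5 + 2·5^2 + 2·5 ↦ 2·6^6 + 2·6^2 + 2·6|_6 = 93396 ⇒ 93395
(4) 93395|_6 = 2·6^6 + 2·6^2 + 6 + 5 ↦ 2·7^7 + 2·7^2 + 7 + 5|_7 = 1647196 ⇒ 1647195

8, 80, 553, 6310, 93395, 1647195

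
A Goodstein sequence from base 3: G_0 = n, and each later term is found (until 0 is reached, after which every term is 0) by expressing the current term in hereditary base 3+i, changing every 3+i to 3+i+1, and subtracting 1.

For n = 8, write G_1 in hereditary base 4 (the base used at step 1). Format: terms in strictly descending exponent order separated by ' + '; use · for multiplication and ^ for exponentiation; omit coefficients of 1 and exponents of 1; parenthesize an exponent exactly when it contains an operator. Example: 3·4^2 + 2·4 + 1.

G_0 = 8. HB_3(8) = 2·3 + 2. Bump = 10. G_1 = 9.
G_1 = 9. HB_4(9) = 2·4 + 1. Bump = 11. G_2 = 10.

2·4 + 1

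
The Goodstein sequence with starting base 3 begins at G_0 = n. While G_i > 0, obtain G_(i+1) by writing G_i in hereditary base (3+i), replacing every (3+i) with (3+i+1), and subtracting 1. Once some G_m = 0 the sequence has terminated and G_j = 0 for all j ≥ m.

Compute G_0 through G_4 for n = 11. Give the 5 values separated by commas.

11, 17, 25, 35, 39

(0) 11|_3 = 3^2 + 2 ↦ 4^2 + 2|_4 = 18 ⇒ 17
(1) 17|_4 = 4^2 + 1 ↦ 5^2 + 1|_5 = 26 ⇒ 25
(2) 25|_5 = 5^2 ↦ 6^2|_6 = 36 ⇒ 35
(3) 35|_6 = 5·6 + 5 ↦ 5·7 + 5|_7 = 40 ⇒ 39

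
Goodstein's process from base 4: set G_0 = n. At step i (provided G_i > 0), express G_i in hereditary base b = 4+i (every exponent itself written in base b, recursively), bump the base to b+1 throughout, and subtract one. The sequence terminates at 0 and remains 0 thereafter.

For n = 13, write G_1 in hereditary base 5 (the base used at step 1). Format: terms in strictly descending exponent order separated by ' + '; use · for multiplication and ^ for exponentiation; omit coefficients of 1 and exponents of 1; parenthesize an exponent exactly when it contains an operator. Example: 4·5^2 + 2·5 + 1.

3·5

(0) 13|_4 = 3·4 + 1 ↦ 3·5 + 1|_5 = 16 ⇒ 15
(1) 15|_5 = 3·5 ↦ 3·6|_6 = 18 ⇒ 17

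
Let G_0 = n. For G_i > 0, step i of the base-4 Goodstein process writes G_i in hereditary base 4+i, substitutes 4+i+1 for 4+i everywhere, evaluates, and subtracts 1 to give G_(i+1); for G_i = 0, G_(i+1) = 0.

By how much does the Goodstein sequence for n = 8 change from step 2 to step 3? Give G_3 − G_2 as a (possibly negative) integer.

0

i=0: 8 = 2·4 (b=4); 4→5: 2·5 = 10; 10−1 = 9
i=1: 9 = 5 + 4 (b=5); 5→6: 6 + 4 = 10; 10−1 = 9
i=2: 9 = 6 + 3 (b=6); 6→7: 7 + 3 = 10; 10−1 = 9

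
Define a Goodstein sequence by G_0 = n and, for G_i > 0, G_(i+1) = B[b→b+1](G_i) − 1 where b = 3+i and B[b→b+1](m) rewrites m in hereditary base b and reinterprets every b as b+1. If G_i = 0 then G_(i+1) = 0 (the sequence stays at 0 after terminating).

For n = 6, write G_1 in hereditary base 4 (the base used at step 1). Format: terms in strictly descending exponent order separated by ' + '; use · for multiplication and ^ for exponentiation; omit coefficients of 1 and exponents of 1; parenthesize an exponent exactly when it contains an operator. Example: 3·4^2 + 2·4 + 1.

G_0 = 6. HB_3(6) = 2·3. Bump = 8. G_1 = 7.
G_1 = 7. HB_4(7) = 4 + 3. Bump = 8. G_2 = 7.

4 + 3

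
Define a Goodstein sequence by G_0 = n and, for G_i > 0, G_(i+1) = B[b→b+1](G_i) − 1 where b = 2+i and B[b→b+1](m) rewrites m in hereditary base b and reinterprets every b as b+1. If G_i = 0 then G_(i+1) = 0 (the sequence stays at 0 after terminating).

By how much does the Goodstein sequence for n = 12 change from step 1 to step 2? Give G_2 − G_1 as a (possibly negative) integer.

958

G_0 = 12. HB_2(12) = 2^(2 + 1) + 2^2. Bump = 108. G_1 = 107.
G_1 = 107. HB_3(107) = 3^(3 + 1) + 2·3^2 + 2·3 + 2. Bump = 1066. G_2 = 1065.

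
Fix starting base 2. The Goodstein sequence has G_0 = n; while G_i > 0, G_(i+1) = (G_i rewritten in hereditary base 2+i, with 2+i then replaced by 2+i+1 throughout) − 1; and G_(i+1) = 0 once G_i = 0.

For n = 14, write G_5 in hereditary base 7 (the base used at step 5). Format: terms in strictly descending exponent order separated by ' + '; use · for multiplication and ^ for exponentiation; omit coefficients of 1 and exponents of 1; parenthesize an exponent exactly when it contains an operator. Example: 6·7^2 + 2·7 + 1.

7^(7 + 1) + 5·7^5 + 5·7^4 + 5·7^3 + 5·7^2 + 5·7 + 4

G_0 = 14. HB_2(14) = 2^(2 + 1) + 2^2 + 2. Bump = 111. G_1 = 110.
G_1 = 110. HB_3(110) = 3^(3 + 1) + 3^3 + 2. Bump = 1282. G_2 = 1281.
G_2 = 1281. HB_4(1281) = 4^(4 + 1) + 4^4 + 1. Bump = 18751. G_3 = 18750.
G_3 = 18750. HB_5(18750) = 5^(5 + 1) + 5^5. Bump = 326592. G_4 = 326591.
G_4 = 326591. HB_6(326591) = 6^(6 + 1) + 5·6^5 + 5·6^4 + 5·6^3 + 5·6^2 + 5·6 + 5. Bump = 5862841. G_5 = 5862840.
G_5 = 5862840. HB_7(5862840) = 7^(7 + 1) + 5·7^5 + 5·7^4 + 5·7^3 + 5·7^2 + 5·7 + 4. Bump = 134404972. G_6 = 134404971.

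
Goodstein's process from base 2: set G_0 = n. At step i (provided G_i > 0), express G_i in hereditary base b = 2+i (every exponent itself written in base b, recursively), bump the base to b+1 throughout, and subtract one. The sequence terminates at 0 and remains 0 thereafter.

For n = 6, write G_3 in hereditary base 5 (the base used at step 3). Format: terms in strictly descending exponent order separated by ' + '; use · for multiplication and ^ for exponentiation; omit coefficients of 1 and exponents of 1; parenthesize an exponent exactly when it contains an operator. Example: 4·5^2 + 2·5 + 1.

5^5

base 2: 6 = 2^2 + 2; at 3: 3^3 + 3 = 30; next = 29
base 3: 29 = 3^3 + 2; at 4: 4^4 + 2 = 258; next = 257
base 4: 257 = 4^4 + 1; at 5: 5^5 + 1 = 3126; next = 3125
base 5: 3125 = 5^5; at 6: 6^6 = 46656; next = 46655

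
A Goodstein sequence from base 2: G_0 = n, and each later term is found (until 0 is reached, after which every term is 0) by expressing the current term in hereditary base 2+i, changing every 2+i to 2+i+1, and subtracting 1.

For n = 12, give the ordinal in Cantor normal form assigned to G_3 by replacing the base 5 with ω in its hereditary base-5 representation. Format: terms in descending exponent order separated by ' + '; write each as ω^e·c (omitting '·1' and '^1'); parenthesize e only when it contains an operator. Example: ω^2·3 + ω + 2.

12 —HB2→ 2^(2 + 1) + 2^2 —bump→ 3^(3 + 1) + 3^3 = 108 —(−1)→ 107
107 —HB3→ 3^(3 + 1) + 2·3^2 + 2·3 + 2 —bump→ 4^(4 + 1) + 2·4^2 + 2·4 + 2 = 1066 —(−1)→ 1065
1065 —HB4→ 4^(4 + 1) + 2·4^2 + 2·4 + 1 —bump→ 5^(5 + 1) + 2·5^2 + 2·5 + 1 = 15686 —(−1)→ 15685
15685 —HB5→ 5^(5 + 1) + 2·5^2 + 2·5 —bump→ 6^(6 + 1) + 2·6^2 + 2·6 = 280020 —(−1)→ 280019

ω^(ω + 1) + ω^2·2 + ω·2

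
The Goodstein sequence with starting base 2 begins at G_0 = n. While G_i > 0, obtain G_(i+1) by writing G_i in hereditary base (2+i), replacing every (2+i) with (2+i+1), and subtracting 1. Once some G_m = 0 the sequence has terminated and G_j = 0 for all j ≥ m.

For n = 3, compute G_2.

(0) 3|_2 = 2 + 1 ↦ 3 + 1|_3 = 4 ⇒ 3
(1) 3|_3 = 3 ↦ 4|_4 = 4 ⇒ 3
(2) 3|_4 = 3 ↦ 3|_5 = 3 ⇒ 2

3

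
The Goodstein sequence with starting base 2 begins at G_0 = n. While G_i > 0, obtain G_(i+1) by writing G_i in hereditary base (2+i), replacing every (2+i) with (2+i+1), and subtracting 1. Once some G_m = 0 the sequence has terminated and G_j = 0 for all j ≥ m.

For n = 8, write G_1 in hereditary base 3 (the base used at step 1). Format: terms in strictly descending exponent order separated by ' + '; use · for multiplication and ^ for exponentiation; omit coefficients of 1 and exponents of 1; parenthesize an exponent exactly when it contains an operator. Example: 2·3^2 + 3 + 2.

step 0: 8 = 2^(2 + 1); sub 3 for 2: 3^(3 + 1); = 81; G_1 = 81−1 = 80
step 1: 80 = 2·3^3 + 2·3^2 + 2·3 + 2; sub 4 for 3: 2·4^4 + 2·4^2 + 2·4 + 2; = 554; G_2 = 554−1 = 553

2·3^3 + 2·3^2 + 2·3 + 2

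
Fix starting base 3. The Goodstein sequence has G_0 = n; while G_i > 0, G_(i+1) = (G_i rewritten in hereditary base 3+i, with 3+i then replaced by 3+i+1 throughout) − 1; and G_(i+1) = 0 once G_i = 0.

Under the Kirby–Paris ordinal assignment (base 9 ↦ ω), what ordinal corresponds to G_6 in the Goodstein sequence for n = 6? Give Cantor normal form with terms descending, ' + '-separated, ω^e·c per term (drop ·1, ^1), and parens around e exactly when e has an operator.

base 3: 6 = 2·3; at 4: 2·4 = 8; next = 7
base 4: 7 = 4 + 3; at 5: 5 + 3 = 8; next = 7
base 5: 7 = 5 + 2; at 6: 6 + 2 = 8; next = 7
base 6: 7 = 6 + 1; at 7: 7 + 1 = 8; next = 7
base 7: 7 = 7; at 8: 8 = 8; next = 7
base 8: 7 = 7; at 9: 7 = 7; next = 6
base 9: 6 = 6; at 10: 6 = 6; next = 5

6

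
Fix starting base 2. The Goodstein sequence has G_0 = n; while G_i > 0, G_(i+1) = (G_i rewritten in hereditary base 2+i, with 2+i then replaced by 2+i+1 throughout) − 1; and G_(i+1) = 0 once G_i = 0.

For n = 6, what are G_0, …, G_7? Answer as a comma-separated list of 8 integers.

base 2: 6 = 2^2 + 2; at 3: 3^3 + 3 = 30; next = 29
base 3: 29 = 3^3 + 2; at 4: 4^4 + 2 = 258; next = 257
base 4: 257 = 4^4 + 1; at 5: 5^5 + 1 = 3126; next = 3125
base 5: 3125 = 5^5; at 6: 6^6 = 46656; next = 46655
base 6: 46655 = 5·6^5 + 5·6^4 + 5·6^3 + 5·6^2 + 5·6 + 5; at 7: 5·7^5 + 5·7^4 + 5·7^3 + 5·7^2 + 5·7 + 5 = 98040; next = 98039
base 7: 98039 = 5·7^5 + 5·7^4 + 5·7^3 + 5·7^2 + 5·7 + 4; at 8: 5·8^5 + 5·8^4 + 5·8^3 + 5·8^2 + 5·8 + 4 = 187244; next = 187243
base 8: 187243 = 5·8^5 + 5·8^4 + 5·8^3 + 5·8^2 + 5·8 + 3; at 9: 5·9^5 + 5·9^4 + 5·9^3 + 5·9^2 + 5·9 + 3 = 332148; next = 332147

6, 29, 257, 3125, 46655, 98039, 187243, 332147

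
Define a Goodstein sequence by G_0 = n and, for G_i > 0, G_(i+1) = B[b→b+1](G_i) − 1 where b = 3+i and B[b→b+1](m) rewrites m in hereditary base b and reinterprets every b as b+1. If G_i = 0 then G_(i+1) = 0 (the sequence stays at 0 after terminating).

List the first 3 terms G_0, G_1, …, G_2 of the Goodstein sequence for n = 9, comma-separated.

9, 15, 17

i=0: 9 = 3^2 (b=3); 3→4: 4^2 = 16; 16−1 = 15
i=1: 15 = 3·4 + 3 (b=4); 4→5: 3·5 + 3 = 18; 18−1 = 17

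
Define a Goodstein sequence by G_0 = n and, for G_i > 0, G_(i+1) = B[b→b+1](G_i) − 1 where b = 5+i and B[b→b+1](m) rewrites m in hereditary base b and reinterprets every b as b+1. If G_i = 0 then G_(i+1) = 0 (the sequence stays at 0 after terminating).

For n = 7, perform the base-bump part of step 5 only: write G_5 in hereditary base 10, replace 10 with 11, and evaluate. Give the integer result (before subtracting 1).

5

7 —HB5→ 5 + 2 —bump→ 6 + 2 = 8 —(−1)→ 7
7 —HB6→ 6 + 1 —bump→ 7 + 1 = 8 —(−1)→ 7
7 —HB7→ 7 —bump→ 8 = 8 —(−1)→ 7
7 —HB8→ 7 —bump→ 7 = 7 —(−1)→ 6
6 —HB9→ 6 —bump→ 6 = 6 —(−1)→ 5
5 —HB10→ 5 —bump→ 5 = 5 —(−1)→ 4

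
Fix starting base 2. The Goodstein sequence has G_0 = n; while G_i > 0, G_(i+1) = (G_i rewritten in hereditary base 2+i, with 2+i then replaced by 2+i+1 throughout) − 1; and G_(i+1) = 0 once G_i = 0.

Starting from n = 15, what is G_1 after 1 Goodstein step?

15 —HB2→ 2^(2 + 1) + 2^2 + 2 + 1 —bump→ 3^(3 + 1) + 3^3 + 3 + 1 = 112 —(−1)→ 111
111 —HB3→ 3^(3 + 1) + 3^3 + 3 —bump→ 4^(4 + 1) + 4^4 + 4 = 1284 —(−1)→ 1283

111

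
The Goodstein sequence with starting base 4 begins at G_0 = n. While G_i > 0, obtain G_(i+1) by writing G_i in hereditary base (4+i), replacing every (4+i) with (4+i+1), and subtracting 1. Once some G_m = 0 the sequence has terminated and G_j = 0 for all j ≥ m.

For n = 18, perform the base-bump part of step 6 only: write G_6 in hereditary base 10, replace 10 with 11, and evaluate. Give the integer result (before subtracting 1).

69

G_0=18  [base 4] 4^2 + 2  →[4↦5]→  5^2 + 2 = 27  −1 ⇒ G_1=26
G_1=26  [base 5] 5^2 + 1  →[5↦6]→  6^2 + 1 = 37  −1 ⇒ G_2=36
G_2=36  [base 6] 6^2  →[6↦7]→  7^2 = 49  −1 ⇒ G_3=48
G_3=48  [base 7] 6·7 + 6  →[7↦8]→  6·8 + 6 = 54  −1 ⇒ G_4=53
G_4=53  [base 8] 6·8 + 5  →[8↦9]→  6·9 + 5 = 59  −1 ⇒ G_5=58
G_5=58  [base 9] 6·9 + 4  →[9↦10]→  6·10 + 4 = 64  −1 ⇒ G_6=63
G_6=63  [base 10] 6·10 + 3  →[10↦11]→  6·11 + 3 = 69  −1 ⇒ G_7=68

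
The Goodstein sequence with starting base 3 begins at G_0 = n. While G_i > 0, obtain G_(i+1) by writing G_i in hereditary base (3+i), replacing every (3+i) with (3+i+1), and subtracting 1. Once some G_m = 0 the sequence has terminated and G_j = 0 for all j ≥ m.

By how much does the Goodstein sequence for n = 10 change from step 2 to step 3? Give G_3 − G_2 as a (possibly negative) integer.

G_0=10  [base 3] 3^2 + 1  →[3↦4]→  4^2 + 1 = 17  −1 ⇒ G_1=16
G_1=16  [base 4] 4^2  →[4↦5]→  5^2 = 25  −1 ⇒ G_2=24
G_2=24  [base 5] 4·5 + 4  →[5↦6]→  4·6 + 4 = 28  −1 ⇒ G_3=27

3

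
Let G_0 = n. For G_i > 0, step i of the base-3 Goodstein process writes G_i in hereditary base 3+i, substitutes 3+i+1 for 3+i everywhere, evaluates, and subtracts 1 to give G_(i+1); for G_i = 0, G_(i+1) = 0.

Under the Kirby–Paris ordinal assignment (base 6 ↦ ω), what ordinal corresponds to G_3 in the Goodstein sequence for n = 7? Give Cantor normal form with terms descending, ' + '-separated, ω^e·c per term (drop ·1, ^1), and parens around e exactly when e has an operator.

step 0: 7 = 2·3 + 1; sub 4 for 3: 2·4 + 1; = 9; G_1 = 9−1 = 8
step 1: 8 = 2·4; sub 5 for 4: 2·5; = 10; G_2 = 10−1 = 9
step 2: 9 = 5 + 4; sub 6 for 5: 6 + 4; = 10; G_3 = 10−1 = 9
step 3: 9 = 6 + 3; sub 7 for 6: 7 + 3; = 10; G_4 = 10−1 = 9

ω + 3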